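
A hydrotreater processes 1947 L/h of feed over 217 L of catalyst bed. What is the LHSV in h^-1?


LHSV = volumetric feed rate / catalyst volume
= 1947 L/h / 217 L
= 8.972 h^-1

8.972 h^-1


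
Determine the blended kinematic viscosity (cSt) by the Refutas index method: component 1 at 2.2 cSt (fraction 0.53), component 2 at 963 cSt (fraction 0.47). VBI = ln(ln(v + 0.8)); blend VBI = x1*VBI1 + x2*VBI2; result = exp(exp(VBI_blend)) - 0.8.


Refutas method: VBN_i = 14.534*ln(ln(visc_i + 0.8)) + 10.975, blended linearly by mass fraction; since VBN is linear in VBI_i = ln(ln(visc_i + 0.8)) and the fractions sum to 1, blend VBI directly: visc = exp(exp(VBI_blend)) - 0.8
VBI_1 = ln(ln(2.2 + 0.8)) = 0.0940478
VBI_2 = ln(ln(963 + 0.8)) = 1.92729
VBI_blend = 0.53 * 0.0940478 + 0.47 * 1.92729 = 0.955672
visc_blend = exp(exp(0.955672)) - 0.8 = 12.67

12.67 cSt


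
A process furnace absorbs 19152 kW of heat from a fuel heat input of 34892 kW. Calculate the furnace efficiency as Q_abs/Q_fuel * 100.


Furnace efficiency = Q_absorbed / Q_fuel * 100
= 19152 / 34892 * 100 = 54.89

54.89 %


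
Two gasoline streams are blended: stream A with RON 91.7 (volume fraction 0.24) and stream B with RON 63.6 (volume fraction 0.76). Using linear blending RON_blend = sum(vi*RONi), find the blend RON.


Linear blending: RON_blend = sum(vi * RONi)
Contribution 1: 0.24 * 91.7 = 22.008
Contribution 2: 0.76 * 63.6 = 48.336
RON_blend = 22.008 + 48.336 = 70.344

70.344


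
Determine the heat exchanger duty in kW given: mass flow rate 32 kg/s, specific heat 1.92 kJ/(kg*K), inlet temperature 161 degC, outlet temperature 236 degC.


Q = m_dot * cp * delta_T
delta_T = 236 - 161 = 75 K
Q = 32 * 1.92 * 75
= 61.44 * 75
= 4608 kW

4608 kW


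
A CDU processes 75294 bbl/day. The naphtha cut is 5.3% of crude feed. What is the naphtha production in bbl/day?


Crude throughput = 75294 bbl/day
Fraction yield = 5.3%
yield = throughput * fraction / 100
yield = 75294 * 5.3 / 100 = 3990.582

3990.582 bbl/day


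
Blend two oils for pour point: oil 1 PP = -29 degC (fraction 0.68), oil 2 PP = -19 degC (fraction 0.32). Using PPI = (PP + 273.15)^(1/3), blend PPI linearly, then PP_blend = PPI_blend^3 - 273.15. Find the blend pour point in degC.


PPI_1 = (-29 + 273.15)^(1/3) = 6.25008
PPI_2 = (-19 + 273.15)^(1/3) = 6.334272
PPI_blend = 0.68 * 6.25008 + 0.32 * 6.334272 = 6.277021
PP_blend = 6.277021^3 - 273.15 = 247.3209 - 273.15 = -25.83

-25.83 degC


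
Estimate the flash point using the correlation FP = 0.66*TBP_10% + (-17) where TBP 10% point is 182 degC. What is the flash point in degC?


FP = 0.66 * 182 + (-17) = 103.12

103.12 degC


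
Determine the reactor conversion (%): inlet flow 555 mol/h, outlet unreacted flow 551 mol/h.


X = (F_in - F_out) / F_in * 100
Moles reacted = 555 - 551 = 4
X = 4 / 555 * 100
= 0.007207 * 100
= 0.7207 %

0.7207 %


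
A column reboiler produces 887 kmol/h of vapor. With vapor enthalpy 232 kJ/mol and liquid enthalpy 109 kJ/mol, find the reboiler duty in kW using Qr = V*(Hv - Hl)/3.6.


Qr = 887 * (232 - 109) / 3.6 = 887 * 123 / 3.6 = 30310

30310 kW


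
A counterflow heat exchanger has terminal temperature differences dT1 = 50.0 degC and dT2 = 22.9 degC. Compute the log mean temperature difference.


LMTD = (dT1 - dT2) / ln(dT1/dT2)
= (50.0 - 22.9) / ln(50.0 / 22.9) = 27.1 / 0.780886 = 34.70

34.70 degC


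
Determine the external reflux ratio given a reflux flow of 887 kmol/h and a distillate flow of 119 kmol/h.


Reflux ratio definition: R = L / D (liquid returned / distillate withdrawn)
L = 887 kmol/h, D = 119 kmol/h
R = 887 / 119 = 7.454

7.454


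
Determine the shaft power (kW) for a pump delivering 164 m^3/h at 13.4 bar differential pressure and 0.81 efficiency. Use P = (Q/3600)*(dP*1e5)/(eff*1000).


Q = 164 / 3600 = 0.0455556 m^3/s
P = 0.0455556 * (13.4 * 1e5) / 0.81 / 1000 = 75.36

75.36 kW


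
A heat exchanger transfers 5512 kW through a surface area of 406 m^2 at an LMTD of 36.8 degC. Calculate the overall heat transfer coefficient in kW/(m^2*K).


From Q = U*A*LMTD, U = Q / (A * LMTD)
U = 5512 / (406 * 36.8) = 5512 / 14940.8 = 0.3689

0.3689 kW/(m^2*K)


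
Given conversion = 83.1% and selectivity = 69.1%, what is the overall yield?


Overall yield = conversion (%) * selectivity (%) / 100
Conversion = 83.1%, Selectivity = 69.1%
Y = 83.1 * 69.1 / 100
= 57.4221 %

57.4221 %


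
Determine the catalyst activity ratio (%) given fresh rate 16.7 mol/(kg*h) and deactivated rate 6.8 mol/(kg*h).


Activity (%) = (rate_used / rate_fresh) * 100
rate_used = 6.8, rate_fresh = 16.7
= (6.8 / 16.7) * 100
= 0.4072 * 100 = 40.72

40.72 %


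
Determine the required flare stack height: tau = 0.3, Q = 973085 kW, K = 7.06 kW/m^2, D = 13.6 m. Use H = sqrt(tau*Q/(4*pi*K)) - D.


tau*Q/(4*pi*K) = 0.3 * 973085 / (4 * pi * 7.06) = 3290.47
sqrt(3290.47) = 57.3626
H = 57.3626 - 13.6 = 43.76

43.76 m


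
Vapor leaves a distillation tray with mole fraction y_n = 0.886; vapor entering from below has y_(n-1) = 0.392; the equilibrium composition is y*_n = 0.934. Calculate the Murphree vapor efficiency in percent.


Murphree vapor efficiency: EMV = (y_n - y_(n-1)) / (y*_n - y_(n-1)) * 100
EMV = (0.886 - 0.392) / (0.934 - 0.392) * 100 = 0.494 / 0.542 * 100 = 91.14

91.14 %


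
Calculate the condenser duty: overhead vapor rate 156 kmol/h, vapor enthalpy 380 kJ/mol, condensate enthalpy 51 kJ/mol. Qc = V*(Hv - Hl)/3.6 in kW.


Qc = 156 * (380 - 51) / 3.6 = 156 * 329 / 3.6 = 14260

14260 kW


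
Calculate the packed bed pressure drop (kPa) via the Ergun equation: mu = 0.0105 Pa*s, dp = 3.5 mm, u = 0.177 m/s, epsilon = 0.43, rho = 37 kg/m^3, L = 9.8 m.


dp = 3.5 mm = 0.0035 m
Viscous term = 150*0.0105*0.177*(1-0.43)^2 / (0.0035^2*0.43^3) = 92995.5
Inertial term = 1.75*37*0.177^2*(1-0.43) / (0.0035*0.43^3) = 4155.16
dP/L = 92995.5 + 4155.16 = 97150.7 Pa/m
dP = 97150.7 * 9.8 / 1000 = 952.1 kPa

952.1 kPa


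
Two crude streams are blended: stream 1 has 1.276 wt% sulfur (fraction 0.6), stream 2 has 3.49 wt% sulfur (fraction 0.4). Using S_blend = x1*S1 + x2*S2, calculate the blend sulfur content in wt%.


Linear sulfur blending: S_blend = x1*S1 + x2*S2
Contribution 1: 0.6 * 1.276 = 0.7656 wt%
Contribution 2: 0.4 * 3.49 = 1.396 wt%
S_blend = 0.7656 + 1.396 = 2.1616

2.1616 wt%


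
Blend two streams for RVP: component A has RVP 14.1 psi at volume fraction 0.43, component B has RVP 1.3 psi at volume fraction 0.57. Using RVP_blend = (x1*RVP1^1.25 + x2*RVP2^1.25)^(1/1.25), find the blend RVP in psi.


Chevron index: RVP_blend = (sum xi*RVPi^1.25)^(1/1.25)
RVP^1.25 terms: 0.43 * 14.1^1.25 + 0.57 * 1.3^1.25 = 12.54
RVP_blend = 12.54^(1/1.25) = 7.562

7.562 psi


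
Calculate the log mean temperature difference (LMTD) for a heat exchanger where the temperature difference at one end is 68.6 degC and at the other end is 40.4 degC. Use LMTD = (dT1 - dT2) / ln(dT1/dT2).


LMTD = (dT1 - dT2) / ln(dT1/dT2)
= (68.6 - 40.4) / ln(68.6 / 40.4) = 28.2 / 0.529463 = 53.26

53.26 degC


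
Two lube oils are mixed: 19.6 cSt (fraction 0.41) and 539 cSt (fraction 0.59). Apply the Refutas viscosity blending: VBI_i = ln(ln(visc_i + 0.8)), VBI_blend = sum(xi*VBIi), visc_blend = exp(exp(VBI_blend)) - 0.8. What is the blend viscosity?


Refutas method: VBN_i = 14.534*ln(ln(visc_i + 0.8)) + 10.975, blended linearly by mass fraction; since VBN is linear in VBI_i = ln(ln(visc_i + 0.8)) and the fractions sum to 1, blend VBI directly: visc = exp(exp(VBI_blend)) - 0.8
VBI_1 = ln(ln(19.6 + 0.8)) = 1.10378
VBI_2 = ln(ln(539 + 0.8)) = 1.83915
VBI_blend = 0.41 * 1.10378 + 0.59 * 1.83915 = 1.53765
visc_blend = exp(exp(1.53765)) - 0.8 = 104.2

104.2 cSt


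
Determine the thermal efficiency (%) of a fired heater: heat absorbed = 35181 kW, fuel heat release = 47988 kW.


Furnace efficiency = Q_absorbed / Q_fuel * 100
= 35181 / 47988 * 100 = 73.31

73.31 %


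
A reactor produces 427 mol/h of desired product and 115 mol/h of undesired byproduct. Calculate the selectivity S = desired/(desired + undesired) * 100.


Selectivity = desired / (desired + undesired) * 100
Total products = 427 + 115 = 542 mol/h
S = 427 / 542 * 100
= 0.7878 * 100
= 78.78 %

78.78 %


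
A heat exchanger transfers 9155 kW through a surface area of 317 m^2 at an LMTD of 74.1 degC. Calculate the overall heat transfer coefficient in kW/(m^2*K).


From Q = U*A*LMTD, U = Q / (A * LMTD)
U = 9155 / (317 * 74.1) = 9155 / 23489.7 = 0.3897

0.3897 kW/(m^2*K)


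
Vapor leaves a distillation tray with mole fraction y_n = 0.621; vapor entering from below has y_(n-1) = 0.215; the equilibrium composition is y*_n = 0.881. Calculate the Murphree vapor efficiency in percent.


Murphree vapor efficiency: EMV = (y_n - y_(n-1)) / (y*_n - y_(n-1)) * 100
EMV = (0.621 - 0.215) / (0.881 - 0.215) * 100 = 0.406 / 0.666 * 100 = 60.96

60.96 %


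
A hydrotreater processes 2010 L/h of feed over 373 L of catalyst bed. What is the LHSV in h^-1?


LHSV = volumetric feed rate / catalyst volume
= 2010 L/h / 373 L
= 5.389 h^-1

5.389 h^-1


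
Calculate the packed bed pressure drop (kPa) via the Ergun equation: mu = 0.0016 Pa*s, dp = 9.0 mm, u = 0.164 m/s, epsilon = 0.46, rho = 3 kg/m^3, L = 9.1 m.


dp = 9.0 mm = 0.009 m
Viscous term = 150*0.0016*0.164*(1-0.46)^2 / (0.009^2*0.46^3) = 1455.74
Inertial term = 1.75*3*0.164^2*(1-0.46) / (0.009*0.46^3) = 87.0412
dP/L = 1455.74 + 87.0412 = 1542.78 Pa/m
dP = 1542.78 * 9.1 / 1000 = 14.04 kPa

14.04 kPa


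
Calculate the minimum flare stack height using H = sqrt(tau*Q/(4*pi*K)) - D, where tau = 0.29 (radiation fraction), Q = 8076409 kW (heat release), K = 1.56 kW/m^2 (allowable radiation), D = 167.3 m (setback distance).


tau*Q/(4*pi*K) = 0.29 * 8076409 / (4 * pi * 1.56) = 119476
sqrt(119476) = 345.653
H = 345.653 - 167.3 = 178.4

178.4 m


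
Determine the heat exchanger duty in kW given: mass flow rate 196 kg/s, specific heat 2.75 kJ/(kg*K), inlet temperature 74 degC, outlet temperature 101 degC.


Q = m_dot * cp * delta_T
delta_T = 101 - 74 = 27 K
Q = 196 * 2.75 * 27
= 539 * 27
= 14553 kW

14553 kW


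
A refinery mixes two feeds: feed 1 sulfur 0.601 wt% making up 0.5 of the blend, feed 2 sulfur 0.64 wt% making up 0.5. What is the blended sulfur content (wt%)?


Linear sulfur blending: S_blend = x1*S1 + x2*S2
Contribution 1: 0.5 * 0.601 = 0.3005 wt%
Contribution 2: 0.5 * 0.64 = 0.32 wt%
S_blend = 0.3005 + 0.32 = 0.6205

0.6205 wt%


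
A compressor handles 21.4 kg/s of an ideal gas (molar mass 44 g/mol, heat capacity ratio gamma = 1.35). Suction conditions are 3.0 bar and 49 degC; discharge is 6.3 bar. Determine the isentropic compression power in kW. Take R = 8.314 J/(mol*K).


Isentropic work: W = m*(gamma/(gamma-1))*(R*T1/MW)*((P2/P1)^((gamma-1)/gamma) - 1)
T1 = 49 + 273.15 = 322.15 K
Pressure ratio = 6.3 / 3.0 = 2.1
Exponent = (1.35 - 1)/1.35 = 0.259259
(P2/P1)^exp - 1 = 2.1^0.259259 - 1 = 0.212099
W = 21.4 * 1.35 / 0.35 * 8.314 * 322.15 / 44 * 0.212099 = 1066

1066 kW


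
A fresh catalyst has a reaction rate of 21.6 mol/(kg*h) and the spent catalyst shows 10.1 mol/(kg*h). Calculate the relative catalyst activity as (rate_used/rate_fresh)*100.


Activity (%) = (rate_used / rate_fresh) * 100
rate_used = 10.1, rate_fresh = 21.6
= (10.1 / 21.6) * 100
= 0.4676 * 100 = 46.76

46.76 %


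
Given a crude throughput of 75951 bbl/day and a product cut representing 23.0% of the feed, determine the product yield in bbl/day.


Crude throughput = 75951 bbl/day
Fraction yield = 23.0%
yield = throughput * fraction / 100
yield = 75951 * 23.0 / 100 = 17468.73

17468.73 bbl/day


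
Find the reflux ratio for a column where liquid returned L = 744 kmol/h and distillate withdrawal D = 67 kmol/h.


Reflux ratio definition: R = L / D (liquid returned / distillate withdrawn)
L = 744 kmol/h, D = 67 kmol/h
R = 744 / 67 = 11.10

11.10


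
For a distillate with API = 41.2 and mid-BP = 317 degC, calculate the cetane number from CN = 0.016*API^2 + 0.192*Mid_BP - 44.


CN = 0.016 * 41.2^2 + 0.192 * 317 - 44
CN = 27.15904 + 60.864 - 44 = 44.02304

44.02304


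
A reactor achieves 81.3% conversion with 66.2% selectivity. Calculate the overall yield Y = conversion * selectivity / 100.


Overall yield = conversion (%) * selectivity (%) / 100
Conversion = 81.3%, Selectivity = 66.2%
Y = 81.3 * 66.2 / 100
= 53.8206 %

53.8206 %


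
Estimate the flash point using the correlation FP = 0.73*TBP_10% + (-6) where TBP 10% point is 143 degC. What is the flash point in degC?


FP = 0.73 * 143 + (-6) = 98.39

98.39 degC


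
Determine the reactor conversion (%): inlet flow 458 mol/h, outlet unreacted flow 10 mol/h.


X = (F_in - F_out) / F_in * 100
Moles reacted = 458 - 10 = 448
X = 448 / 458 * 100
= 0.9782 * 100
= 97.82 %

97.82 %


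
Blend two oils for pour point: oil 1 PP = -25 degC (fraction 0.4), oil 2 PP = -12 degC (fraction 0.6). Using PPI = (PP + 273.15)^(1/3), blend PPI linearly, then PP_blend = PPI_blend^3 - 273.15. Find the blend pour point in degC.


PPI_1 = (-25 + 273.15)^(1/3) = 6.284028
PPI_2 = (-12 + 273.15)^(1/3) = 6.391901
PPI_blend = 0.4 * 6.284028 + 0.6 * 6.391901 = 6.348752
PP_blend = 6.348752^3 - 273.15 = 255.8969 - 273.15 = -17.25

-17.25 degC


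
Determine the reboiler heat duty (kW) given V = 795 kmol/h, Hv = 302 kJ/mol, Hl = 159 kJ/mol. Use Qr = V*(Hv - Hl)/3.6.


Qr = 795 * (302 - 159) / 3.6 = 795 * 143 / 3.6 = 31580

31580 kW


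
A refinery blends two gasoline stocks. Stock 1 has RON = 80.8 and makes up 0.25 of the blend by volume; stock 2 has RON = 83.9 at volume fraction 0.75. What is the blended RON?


Linear blending: RON_blend = sum(vi * RONi)
Contribution 1: 0.25 * 80.8 = 20.2
Contribution 2: 0.75 * 83.9 = 62.925
RON_blend = 20.2 + 62.925 = 83.125

83.125


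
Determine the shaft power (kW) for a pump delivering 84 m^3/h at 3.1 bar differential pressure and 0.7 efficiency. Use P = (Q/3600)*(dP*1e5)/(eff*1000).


Q = 84 / 3600 = 0.0233333 m^3/s
P = 0.0233333 * (3.1 * 1e5) / 0.7 / 1000 = 10.33

10.33 kW


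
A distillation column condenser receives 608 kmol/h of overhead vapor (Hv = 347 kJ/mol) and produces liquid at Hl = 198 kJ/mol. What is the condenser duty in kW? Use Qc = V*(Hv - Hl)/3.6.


Qc = 608 * (347 - 198) / 3.6 = 608 * 149 / 3.6 = 25160

25160 kW


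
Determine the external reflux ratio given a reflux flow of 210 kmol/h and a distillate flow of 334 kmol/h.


Reflux ratio definition: R = L / D (liquid returned / distillate withdrawn)
L = 210 kmol/h, D = 334 kmol/h
R = 210 / 334 = 0.6287

0.6287


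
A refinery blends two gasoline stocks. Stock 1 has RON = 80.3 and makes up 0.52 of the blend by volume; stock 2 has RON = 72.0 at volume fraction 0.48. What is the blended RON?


Linear blending: RON_blend = sum(vi * RONi)
Contribution 1: 0.52 * 80.3 = 41.756
Contribution 2: 0.48 * 72.0 = 34.56
RON_blend = 41.756 + 34.56 = 76.316

76.316


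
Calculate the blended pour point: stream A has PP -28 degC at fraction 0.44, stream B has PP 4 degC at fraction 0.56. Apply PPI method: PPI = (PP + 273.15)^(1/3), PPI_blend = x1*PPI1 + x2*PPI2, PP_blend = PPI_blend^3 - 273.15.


PPI_1 = (-28 + 273.15)^(1/3) = 6.258601
PPI_2 = (4 + 273.15)^(1/3) = 6.51986
PPI_blend = 0.44 * 6.258601 + 0.56 * 6.51986 = 6.404906
PP_blend = 6.404906^3 - 273.15 = 262.7473 - 273.15 = -10.4

-10.4 degC


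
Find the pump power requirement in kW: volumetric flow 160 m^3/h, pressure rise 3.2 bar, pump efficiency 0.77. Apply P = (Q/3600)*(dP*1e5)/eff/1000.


Q = 160 / 3600 = 0.0444444 m^3/s
P = 0.0444444 * (3.2 * 1e5) / 0.77 / 1000 = 18.47

18.47 kW


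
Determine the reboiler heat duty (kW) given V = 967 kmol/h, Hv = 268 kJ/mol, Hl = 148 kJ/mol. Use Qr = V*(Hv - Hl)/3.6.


Qr = 967 * (268 - 148) / 3.6 = 967 * 120 / 3.6 = 32230

32230 kW


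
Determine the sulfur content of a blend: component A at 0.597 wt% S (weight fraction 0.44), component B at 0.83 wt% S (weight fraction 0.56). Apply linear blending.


Linear sulfur blending: S_blend = x1*S1 + x2*S2
Contribution 1: 0.44 * 0.597 = 0.26268 wt%
Contribution 2: 0.56 * 0.83 = 0.4648 wt%
S_blend = 0.26268 + 0.4648 = 0.72748

0.72748 wt%


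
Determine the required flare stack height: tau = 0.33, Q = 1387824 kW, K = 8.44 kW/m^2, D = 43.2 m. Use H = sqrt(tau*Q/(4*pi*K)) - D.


tau*Q/(4*pi*K) = 0.33 * 1387824 / (4 * pi * 8.44) = 4318.13
sqrt(4318.13) = 65.7125
H = 65.7125 - 43.2 = 22.51

22.51 m


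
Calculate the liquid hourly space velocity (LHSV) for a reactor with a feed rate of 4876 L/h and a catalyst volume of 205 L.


LHSV = volumetric feed rate / catalyst volume
= 4876 L/h / 205 L
= 23.79 h^-1

23.79 h^-1


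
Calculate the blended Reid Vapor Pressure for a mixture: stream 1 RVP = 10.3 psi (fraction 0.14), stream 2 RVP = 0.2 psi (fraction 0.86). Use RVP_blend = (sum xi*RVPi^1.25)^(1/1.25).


Chevron index: RVP_blend = (sum xi*RVPi^1.25)^(1/1.25)
RVP^1.25 terms: 0.14 * 10.3^1.25 + 0.86 * 0.2^1.25 = 2.69832
RVP_blend = 2.69832^(1/1.25) = 2.212

2.212 psi


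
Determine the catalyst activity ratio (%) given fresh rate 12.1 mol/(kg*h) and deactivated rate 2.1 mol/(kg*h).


Activity (%) = (rate_used / rate_fresh) * 100
rate_used = 2.1, rate_fresh = 12.1
= (2.1 / 12.1) * 100
= 0.1736 * 100 = 17.36

17.36 %


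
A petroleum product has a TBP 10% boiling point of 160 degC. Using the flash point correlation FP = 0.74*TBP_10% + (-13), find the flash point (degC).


FP = 0.74 * 160 + (-13) = 105.4

105.4 degC


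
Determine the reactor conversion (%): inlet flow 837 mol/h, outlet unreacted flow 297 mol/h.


X = (F_in - F_out) / F_in * 100
Moles reacted = 837 - 297 = 540
X = 540 / 837 * 100
= 0.6452 * 100
= 64.52 %

64.52 %


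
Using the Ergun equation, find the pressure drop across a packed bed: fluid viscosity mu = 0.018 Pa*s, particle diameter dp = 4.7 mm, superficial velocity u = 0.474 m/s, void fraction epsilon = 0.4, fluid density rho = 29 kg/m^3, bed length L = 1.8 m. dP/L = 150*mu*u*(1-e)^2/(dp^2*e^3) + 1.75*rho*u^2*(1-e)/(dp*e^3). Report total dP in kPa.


dp = 4.7 mm = 0.0047 m
Viscous term = 150*0.018*0.474*(1-0.4)^2 / (0.0047^2*0.4^3) = 325888
Inertial term = 1.75*29*0.474^2*(1-0.4) / (0.0047*0.4^3) = 22744
dP/L = 325888 + 22744 = 348632 Pa/m
dP = 348632 * 1.8 / 1000 = 627.5 kPa

627.5 kPa


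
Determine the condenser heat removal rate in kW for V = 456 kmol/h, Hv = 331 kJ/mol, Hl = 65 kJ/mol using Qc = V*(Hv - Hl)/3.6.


Qc = 456 * (331 - 65) / 3.6 = 456 * 266 / 3.6 = 33690

33690 kW


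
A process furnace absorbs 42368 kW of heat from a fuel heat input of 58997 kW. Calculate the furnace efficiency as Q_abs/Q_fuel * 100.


Furnace efficiency = Q_absorbed / Q_fuel * 100
= 42368 / 58997 * 100 = 71.81

71.81 %


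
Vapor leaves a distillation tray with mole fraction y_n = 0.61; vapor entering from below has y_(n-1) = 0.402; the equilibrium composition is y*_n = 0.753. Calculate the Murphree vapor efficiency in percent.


Murphree vapor efficiency: EMV = (y_n - y_(n-1)) / (y*_n - y_(n-1)) * 100
EMV = (0.61 - 0.402) / (0.753 - 0.402) * 100 = 0.208 / 0.351 * 100 = 59.26

59.26 %


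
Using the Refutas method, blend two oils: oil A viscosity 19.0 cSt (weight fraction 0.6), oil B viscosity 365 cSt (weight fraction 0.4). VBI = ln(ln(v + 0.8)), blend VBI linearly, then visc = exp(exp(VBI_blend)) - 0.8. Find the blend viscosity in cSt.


Refutas method: VBN_i = 14.534*ln(ln(visc_i + 0.8)) + 10.975, blended linearly by mass fraction; since VBN is linear in VBI_i = ln(ln(visc_i + 0.8)) and the fractions sum to 1, blend VBI directly: visc = exp(exp(VBI_blend)) - 0.8
VBI_1 = ln(ln(19.0 + 0.8)) = 1.09383
VBI_2 = ln(ln(365 + 0.8)) = 1.77531
VBI_blend = 0.6 * 1.09383 + 0.4 * 1.77531 = 1.36642
visc_blend = exp(exp(1.36642)) - 0.8 = 49.67

49.67 cSt


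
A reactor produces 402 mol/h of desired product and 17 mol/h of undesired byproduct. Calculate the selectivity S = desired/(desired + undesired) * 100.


Selectivity = desired / (desired + undesired) * 100
Total products = 402 + 17 = 419 mol/h
S = 402 / 419 * 100
= 0.9594 * 100
= 95.94 %

95.94 %


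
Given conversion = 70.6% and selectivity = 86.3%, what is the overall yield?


Overall yield = conversion (%) * selectivity (%) / 100
Conversion = 70.6%, Selectivity = 86.3%
Y = 70.6 * 86.3 / 100
= 60.9278 %

60.9278 %


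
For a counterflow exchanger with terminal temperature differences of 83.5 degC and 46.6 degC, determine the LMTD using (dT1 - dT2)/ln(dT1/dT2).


LMTD = (dT1 - dT2) / ln(dT1/dT2)
= (83.5 - 46.6) / ln(83.5 / 46.6) = 36.9 / 0.583246 = 63.27

63.27 degC


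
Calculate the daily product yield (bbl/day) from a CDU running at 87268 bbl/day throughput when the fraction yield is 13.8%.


Crude throughput = 87268 bbl/day
Fraction yield = 13.8%
yield = throughput * fraction / 100
yield = 87268 * 13.8 / 100 = 12042.984

12042.984 bbl/day


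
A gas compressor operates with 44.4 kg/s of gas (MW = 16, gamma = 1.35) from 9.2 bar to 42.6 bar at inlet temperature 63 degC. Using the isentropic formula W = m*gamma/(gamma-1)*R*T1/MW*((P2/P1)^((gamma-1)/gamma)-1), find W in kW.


Isentropic work: W = m*(gamma/(gamma-1))*(R*T1/MW)*((P2/P1)^((gamma-1)/gamma) - 1)
T1 = 63 + 273.15 = 336.15 K
Pressure ratio = 42.6 / 9.2 = 4.63043
Exponent = (1.35 - 1)/1.35 = 0.259259
(P2/P1)^exp - 1 = 4.63043^0.259259 - 1 = 0.487881
W = 44.4 * 1.35 / 0.35 * 8.314 * 336.15 / 16 * 0.487881 = 14590

14590 kW


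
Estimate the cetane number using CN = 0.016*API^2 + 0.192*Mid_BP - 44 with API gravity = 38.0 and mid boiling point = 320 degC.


CN = 0.016 * 38.0^2 + 0.192 * 320 - 44
CN = 23.104 + 61.44 - 44 = 40.544

40.544


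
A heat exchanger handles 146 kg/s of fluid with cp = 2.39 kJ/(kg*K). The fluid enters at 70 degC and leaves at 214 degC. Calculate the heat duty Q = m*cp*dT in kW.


Q = m_dot * cp * delta_T
delta_T = 214 - 70 = 144 K
Q = 146 * 2.39 * 144
= 348.94 * 144
= 50247.36 kW

50247.36 kW


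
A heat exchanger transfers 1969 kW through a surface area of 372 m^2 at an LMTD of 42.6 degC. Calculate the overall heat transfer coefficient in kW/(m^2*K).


From Q = U*A*LMTD, U = Q / (A * LMTD)
U = 1969 / (372 * 42.6) = 1969 / 15847.2 = 0.1242

0.1242 kW/(m^2*K)


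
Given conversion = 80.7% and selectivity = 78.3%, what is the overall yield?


Overall yield = conversion (%) * selectivity (%) / 100
Conversion = 80.7%, Selectivity = 78.3%
Y = 80.7 * 78.3 / 100
= 63.1881 %

63.1881 %


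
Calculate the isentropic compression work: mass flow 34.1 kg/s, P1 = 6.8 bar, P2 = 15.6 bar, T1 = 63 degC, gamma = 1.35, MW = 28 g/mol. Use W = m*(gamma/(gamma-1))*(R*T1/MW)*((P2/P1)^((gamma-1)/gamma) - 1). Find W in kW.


Isentropic work: W = m*(gamma/(gamma-1))*(R*T1/MW)*((P2/P1)^((gamma-1)/gamma) - 1)
T1 = 63 + 273.15 = 336.15 K
Pressure ratio = 15.6 / 6.8 = 2.29412
Exponent = (1.35 - 1)/1.35 = 0.259259
(P2/P1)^exp - 1 = 2.29412^0.259259 - 1 = 0.240204
W = 34.1 * 1.35 / 0.35 * 8.314 * 336.15 / 28 * 0.240204 = 3153

3153 kW


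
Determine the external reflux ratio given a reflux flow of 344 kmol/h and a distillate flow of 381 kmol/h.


Reflux ratio definition: R = L / D (liquid returned / distillate withdrawn)
L = 344 kmol/h, D = 381 kmol/h
R = 344 / 381 = 0.9029

0.9029


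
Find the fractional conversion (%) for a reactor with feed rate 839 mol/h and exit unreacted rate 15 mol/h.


X = (F_in - F_out) / F_in * 100
Moles reacted = 839 - 15 = 824
X = 824 / 839 * 100
= 0.9821 * 100
= 98.21 %

98.21 %


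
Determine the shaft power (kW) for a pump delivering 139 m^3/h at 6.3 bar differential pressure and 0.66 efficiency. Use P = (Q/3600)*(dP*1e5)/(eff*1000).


Q = 139 / 3600 = 0.0386111 m^3/s
P = 0.0386111 * (6.3 * 1e5) / 0.66 / 1000 = 36.86

36.86 kW


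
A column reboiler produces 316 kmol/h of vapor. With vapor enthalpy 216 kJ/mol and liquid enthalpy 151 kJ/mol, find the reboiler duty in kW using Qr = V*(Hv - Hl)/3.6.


Qr = 316 * (216 - 151) / 3.6 = 316 * 65 / 3.6 = 5706

5706 kW


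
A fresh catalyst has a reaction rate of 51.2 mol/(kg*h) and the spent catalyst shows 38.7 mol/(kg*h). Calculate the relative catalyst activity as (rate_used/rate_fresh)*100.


Activity (%) = (rate_used / rate_fresh) * 100
rate_used = 38.7, rate_fresh = 51.2
= (38.7 / 51.2) * 100
= 0.7559 * 100 = 75.59

75.59 %


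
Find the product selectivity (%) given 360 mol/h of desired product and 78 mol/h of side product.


Selectivity = desired / (desired + undesired) * 100
Total products = 360 + 78 = 438 mol/h
S = 360 / 438 * 100
= 0.8219 * 100
= 82.19 %

82.19 %


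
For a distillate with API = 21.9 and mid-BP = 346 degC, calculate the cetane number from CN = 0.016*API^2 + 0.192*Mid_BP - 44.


CN = 0.016 * 21.9^2 + 0.192 * 346 - 44
CN = 7.67376 + 66.432 - 44 = 30.10576

30.10576


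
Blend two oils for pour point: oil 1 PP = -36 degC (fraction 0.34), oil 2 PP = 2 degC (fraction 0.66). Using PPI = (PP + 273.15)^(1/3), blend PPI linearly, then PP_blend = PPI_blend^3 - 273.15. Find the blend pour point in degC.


PPI_1 = (-36 + 273.15)^(1/3) = 6.189768
PPI_2 = (2 + 273.15)^(1/3) = 6.504139
PPI_blend = 0.34 * 6.189768 + 0.66 * 6.504139 = 6.397253
PP_blend = 6.397253^3 - 273.15 = 261.8066 - 273.15 = -11.34

-11.34 degC


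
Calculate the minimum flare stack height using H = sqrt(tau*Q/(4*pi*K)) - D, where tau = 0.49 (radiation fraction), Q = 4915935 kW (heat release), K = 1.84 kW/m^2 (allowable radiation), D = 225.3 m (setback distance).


tau*Q/(4*pi*K) = 0.49 * 4915935 / (4 * pi * 1.84) = 104178
sqrt(104178) = 322.766
H = 322.766 - 225.3 = 97.47

97.47 m


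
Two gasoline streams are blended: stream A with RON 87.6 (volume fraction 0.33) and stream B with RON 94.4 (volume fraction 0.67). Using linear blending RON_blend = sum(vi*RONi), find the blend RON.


Linear blending: RON_blend = sum(vi * RONi)
Contribution 1: 0.33 * 87.6 = 28.908
Contribution 2: 0.67 * 94.4 = 63.248
RON_blend = 28.908 + 63.248 = 92.156

92.156


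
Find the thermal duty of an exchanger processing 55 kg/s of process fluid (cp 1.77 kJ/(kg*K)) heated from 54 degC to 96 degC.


Q = m_dot * cp * delta_T
delta_T = 96 - 54 = 42 K
Q = 55 * 1.77 * 42
= 97.35 * 42
= 4088.7 kW

4088.7 kW


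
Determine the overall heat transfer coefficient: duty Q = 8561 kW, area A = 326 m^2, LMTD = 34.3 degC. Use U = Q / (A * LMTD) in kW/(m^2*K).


From Q = U*A*LMTD, U = Q / (A * LMTD)
U = 8561 / (326 * 34.3) = 8561 / 11181.8 = 0.7656

0.7656 kW/(m^2*K)


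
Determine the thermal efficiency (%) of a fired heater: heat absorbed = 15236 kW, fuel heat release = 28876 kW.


Furnace efficiency = Q_absorbed / Q_fuel * 100
= 15236 / 28876 * 100 = 52.76

52.76 %


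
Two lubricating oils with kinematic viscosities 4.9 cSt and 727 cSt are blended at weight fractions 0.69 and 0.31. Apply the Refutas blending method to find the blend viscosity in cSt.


Refutas method: VBN_i = 14.534*ln(ln(visc_i + 0.8)) + 10.975, blended linearly by mass fraction; since VBN is linear in VBI_i = ln(ln(visc_i + 0.8)) and the fractions sum to 1, blend VBI directly: visc = exp(exp(VBI_blend)) - 0.8
VBI_1 = ln(ln(4.9 + 0.8)) = 0.554153
VBI_2 = ln(ln(727 + 0.8)) = 1.88556
VBI_blend = 0.69 * 0.554153 + 0.31 * 1.88556 = 0.966889
visc_blend = exp(exp(0.966889)) - 0.8 = 13.07

13.07 cSt


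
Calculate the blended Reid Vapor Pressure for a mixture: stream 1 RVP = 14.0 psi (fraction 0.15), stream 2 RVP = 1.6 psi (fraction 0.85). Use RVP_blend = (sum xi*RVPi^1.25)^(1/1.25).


Chevron index: RVP_blend = (sum xi*RVPi^1.25)^(1/1.25)
RVP^1.25 terms: 0.15 * 14.0^1.25 + 0.85 * 1.6^1.25 = 5.59167
RVP_blend = 5.59167^(1/1.25) = 3.963

3.963 psi


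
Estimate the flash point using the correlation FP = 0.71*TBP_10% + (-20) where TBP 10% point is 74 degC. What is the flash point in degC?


FP = 0.71 * 74 + (-20) = 32.54

32.54 degC


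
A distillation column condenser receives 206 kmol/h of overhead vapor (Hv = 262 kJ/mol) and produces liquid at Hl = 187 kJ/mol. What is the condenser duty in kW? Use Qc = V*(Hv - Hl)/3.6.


Qc = 206 * (262 - 187) / 3.6 = 206 * 75 / 3.6 = 4292

4292 kW


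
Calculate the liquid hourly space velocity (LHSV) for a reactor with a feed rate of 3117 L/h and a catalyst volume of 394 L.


LHSV = volumetric feed rate / catalyst volume
= 3117 L/h / 394 L
= 7.911 h^-1

7.911 h^-1


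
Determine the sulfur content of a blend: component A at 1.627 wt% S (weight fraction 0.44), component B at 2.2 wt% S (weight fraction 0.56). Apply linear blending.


Linear sulfur blending: S_blend = x1*S1 + x2*S2
Contribution 1: 0.44 * 1.627 = 0.71588 wt%
Contribution 2: 0.56 * 2.2 = 1.232 wt%
S_blend = 0.71588 + 1.232 = 1.94788

1.94788 wt%


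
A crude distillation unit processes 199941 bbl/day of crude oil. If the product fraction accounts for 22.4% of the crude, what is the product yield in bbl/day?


Crude throughput = 199941 bbl/day
Fraction yield = 22.4%
yield = throughput * fraction / 100
yield = 199941 * 22.4 / 100 = 44786.784

44786.784 bbl/day


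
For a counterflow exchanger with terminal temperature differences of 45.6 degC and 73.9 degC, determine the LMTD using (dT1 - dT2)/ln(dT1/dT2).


LMTD = (dT1 - dT2) / ln(dT1/dT2)
= (45.6 - 73.9) / ln(45.6 / 73.9) = -28.3 / -0.482805 = 58.62

58.62 degC


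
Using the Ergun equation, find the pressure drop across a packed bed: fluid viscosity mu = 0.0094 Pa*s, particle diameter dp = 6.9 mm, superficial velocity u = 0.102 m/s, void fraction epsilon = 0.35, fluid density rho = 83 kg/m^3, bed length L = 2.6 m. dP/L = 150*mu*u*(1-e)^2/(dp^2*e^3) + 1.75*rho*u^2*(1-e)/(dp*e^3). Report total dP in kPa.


dp = 6.9 mm = 0.0069 m
Viscous term = 150*0.0094*0.102*(1-0.35)^2 / (0.0069^2*0.35^3) = 29767.6
Inertial term = 1.75*83*0.102^2*(1-0.35) / (0.0069*0.35^3) = 3320.29
dP/L = 29767.6 + 3320.29 = 33087.9 Pa/m
dP = 33087.9 * 2.6 / 1000 = 86.03 kPa

86.03 kPa


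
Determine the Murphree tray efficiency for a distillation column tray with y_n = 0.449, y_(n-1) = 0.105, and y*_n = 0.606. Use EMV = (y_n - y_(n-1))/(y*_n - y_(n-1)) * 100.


Murphree vapor efficiency: EMV = (y_n - y_(n-1)) / (y*_n - y_(n-1)) * 100
EMV = (0.449 - 0.105) / (0.606 - 0.105) * 100 = 0.344 / 0.501 * 100 = 68.66

68.66 %


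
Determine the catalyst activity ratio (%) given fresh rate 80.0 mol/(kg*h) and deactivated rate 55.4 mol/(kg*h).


Activity (%) = (rate_used / rate_fresh) * 100
rate_used = 55.4, rate_fresh = 80.0
= (55.4 / 80.0) * 100
= 0.6925 * 100 = 69.25

69.25 %


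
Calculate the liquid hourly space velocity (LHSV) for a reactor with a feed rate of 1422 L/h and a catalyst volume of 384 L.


LHSV = volumetric feed rate / catalyst volume
= 1422 L/h / 384 L
= 3.703 h^-1

3.703 h^-1


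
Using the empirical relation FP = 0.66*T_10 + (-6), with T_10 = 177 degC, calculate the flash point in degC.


FP = 0.66 * 177 + (-6) = 110.82

110.82 degC


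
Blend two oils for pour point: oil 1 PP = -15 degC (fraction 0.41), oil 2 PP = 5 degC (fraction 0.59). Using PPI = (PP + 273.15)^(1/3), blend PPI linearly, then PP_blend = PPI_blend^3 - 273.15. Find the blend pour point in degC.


PPI_1 = (-15 + 273.15)^(1/3) = 6.36733
PPI_2 = (5 + 273.15)^(1/3) = 6.527693
PPI_blend = 0.41 * 6.36733 + 0.59 * 6.527693 = 6.461944
PP_blend = 6.461944^3 - 273.15 = 269.8296 - 273.15 = -3.32

-3.32 degC


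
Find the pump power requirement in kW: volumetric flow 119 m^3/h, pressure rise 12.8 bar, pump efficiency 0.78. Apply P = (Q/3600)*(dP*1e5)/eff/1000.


Q = 119 / 3600 = 0.0330556 m^3/s
P = 0.0330556 * (12.8 * 1e5) / 0.78 / 1000 = 54.25

54.25 kW


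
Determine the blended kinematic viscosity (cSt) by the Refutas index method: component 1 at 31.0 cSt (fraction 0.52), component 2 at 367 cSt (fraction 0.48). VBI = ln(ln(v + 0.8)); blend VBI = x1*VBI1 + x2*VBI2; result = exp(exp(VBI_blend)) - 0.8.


Refutas method: VBN_i = 14.534*ln(ln(visc_i + 0.8)) + 10.975, blended linearly by mass fraction; since VBN is linear in VBI_i = ln(ln(visc_i + 0.8)) and the fractions sum to 1, blend VBI directly: visc = exp(exp(VBI_blend)) - 0.8
VBI_1 = ln(ln(31.0 + 0.8)) = 1.24111
VBI_2 = ln(ln(367 + 0.8)) = 1.77623
VBI_blend = 0.52 * 1.24111 + 0.48 * 1.77623 = 1.49797
visc_blend = exp(exp(1.49797)) - 0.8 = 86.78

86.78 cSt


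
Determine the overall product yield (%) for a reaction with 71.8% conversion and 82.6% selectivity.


Overall yield = conversion (%) * selectivity (%) / 100
Conversion = 71.8%, Selectivity = 82.6%
Y = 71.8 * 82.6 / 100
= 59.3068 %

59.3068 %


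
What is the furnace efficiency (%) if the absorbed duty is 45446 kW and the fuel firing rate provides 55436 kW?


Furnace efficiency = Q_absorbed / Q_fuel * 100
= 45446 / 55436 * 100 = 81.98

81.98 %


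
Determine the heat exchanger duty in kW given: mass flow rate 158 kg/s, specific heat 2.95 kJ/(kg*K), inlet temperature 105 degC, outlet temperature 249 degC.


Q = m_dot * cp * delta_T
delta_T = 249 - 105 = 144 K
Q = 158 * 2.95 * 144
= 466.1 * 144
= 67118.4 kW

67118.4 kW


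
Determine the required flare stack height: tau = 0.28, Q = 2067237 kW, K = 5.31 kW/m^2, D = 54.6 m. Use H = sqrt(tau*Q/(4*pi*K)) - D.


tau*Q/(4*pi*K) = 0.28 * 2067237 / (4 * pi * 5.31) = 8674.49
sqrt(8674.49) = 93.1369
H = 93.1369 - 54.6 = 38.54

38.54 m


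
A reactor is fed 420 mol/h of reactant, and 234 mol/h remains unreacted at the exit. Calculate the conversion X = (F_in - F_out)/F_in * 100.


X = (F_in - F_out) / F_in * 100
Moles reacted = 420 - 234 = 186
X = 186 / 420 * 100
= 0.4429 * 100
= 44.29 %

44.29 %


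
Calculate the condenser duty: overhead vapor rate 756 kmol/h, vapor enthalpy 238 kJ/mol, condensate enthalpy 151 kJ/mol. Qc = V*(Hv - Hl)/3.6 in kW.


Qc = 756 * (238 - 151) / 3.6 = 756 * 87 / 3.6 = 18270

18270 kW


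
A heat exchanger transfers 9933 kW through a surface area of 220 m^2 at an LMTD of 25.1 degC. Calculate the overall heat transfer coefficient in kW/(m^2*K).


From Q = U*A*LMTD, U = Q / (A * LMTD)
U = 9933 / (220 * 25.1) = 9933 / 5522 = 1.799

1.799 kW/(m^2*K)


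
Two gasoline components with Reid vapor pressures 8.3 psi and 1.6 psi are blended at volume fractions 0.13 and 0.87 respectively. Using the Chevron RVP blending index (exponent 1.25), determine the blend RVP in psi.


Chevron index: RVP_blend = (sum xi*RVPi^1.25)^(1/1.25)
RVP^1.25 terms: 0.13 * 8.3^1.25 + 0.87 * 1.6^1.25 = 3.39699
RVP_blend = 3.39699^(1/1.25) = 2.660

2.660 psi


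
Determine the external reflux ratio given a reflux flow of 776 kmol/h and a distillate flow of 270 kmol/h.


Reflux ratio definition: R = L / D (liquid returned / distillate withdrawn)
L = 776 kmol/h, D = 270 kmol/h
R = 776 / 270 = 2.874

2.874


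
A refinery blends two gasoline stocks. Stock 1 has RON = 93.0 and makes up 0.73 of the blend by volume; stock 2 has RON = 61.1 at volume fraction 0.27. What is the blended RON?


Linear blending: RON_blend = sum(vi * RONi)
Contribution 1: 0.73 * 93.0 = 67.89
Contribution 2: 0.27 * 61.1 = 16.497
RON_blend = 67.89 + 16.497 = 84.387

84.387


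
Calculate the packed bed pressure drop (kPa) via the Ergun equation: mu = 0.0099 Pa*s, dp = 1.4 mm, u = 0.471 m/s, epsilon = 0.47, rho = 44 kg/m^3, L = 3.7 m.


dp = 1.4 mm = 0.0014 m
Viscous term = 150*0.0099*0.471*(1-0.47)^2 / (0.0014^2*0.47^3) = 965494
Inertial term = 1.75*44*0.471^2*(1-0.47) / (0.0014*0.47^3) = 62285.5
dP/L = 965494 + 62285.5 = 1027780 Pa/m
dP = 1027780 * 3.7 / 1000 = 3803 kPa

3803 kPa


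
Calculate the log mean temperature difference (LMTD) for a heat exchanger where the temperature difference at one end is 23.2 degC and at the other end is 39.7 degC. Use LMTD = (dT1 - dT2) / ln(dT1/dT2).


LMTD = (dT1 - dT2) / ln(dT1/dT2)
= (23.2 - 39.7) / ln(23.2 / 39.7) = -16.5 / -0.537199 = 30.71

30.71 degC


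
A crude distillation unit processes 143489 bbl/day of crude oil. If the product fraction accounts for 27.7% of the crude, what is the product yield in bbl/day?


Crude throughput = 143489 bbl/day
Fraction yield = 27.7%
yield = throughput * fraction / 100
yield = 143489 * 27.7 / 100 = 39746.453

39746.453 bbl/day


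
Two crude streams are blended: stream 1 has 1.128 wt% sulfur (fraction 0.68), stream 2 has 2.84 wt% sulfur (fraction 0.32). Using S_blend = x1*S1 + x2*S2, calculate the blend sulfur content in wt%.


Linear sulfur blending: S_blend = x1*S1 + x2*S2
Contribution 1: 0.68 * 1.128 = 0.76704 wt%
Contribution 2: 0.32 * 2.84 = 0.9088 wt%
S_blend = 0.76704 + 0.9088 = 1.67584

1.67584 wt%


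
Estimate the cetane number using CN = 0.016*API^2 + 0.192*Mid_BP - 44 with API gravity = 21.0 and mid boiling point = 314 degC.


CN = 0.016 * 21.0^2 + 0.192 * 314 - 44
CN = 7.056 + 60.288 - 44 = 23.344

23.344


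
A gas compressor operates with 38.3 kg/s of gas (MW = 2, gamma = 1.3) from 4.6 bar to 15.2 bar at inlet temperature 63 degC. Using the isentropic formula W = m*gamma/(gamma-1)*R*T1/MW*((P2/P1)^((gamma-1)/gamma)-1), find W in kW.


Isentropic work: W = m*(gamma/(gamma-1))*(R*T1/MW)*((P2/P1)^((gamma-1)/gamma) - 1)
T1 = 63 + 273.15 = 336.15 K
Pressure ratio = 15.2 / 4.6 = 3.30435
Exponent = (1.3 - 1)/1.3 = 0.230769
(P2/P1)^exp - 1 = 3.30435^0.230769 - 1 = 0.317616
W = 38.3 * 1.3 / 0.3 * 8.314 * 336.15 / 2 * 0.317616 = 73660

73660 kW


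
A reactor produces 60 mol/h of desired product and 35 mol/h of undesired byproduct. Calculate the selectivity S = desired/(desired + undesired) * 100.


Selectivity = desired / (desired + undesired) * 100
Total products = 60 + 35 = 95 mol/h
S = 60 / 95 * 100
= 0.6316 * 100
= 63.16 %

63.16 %


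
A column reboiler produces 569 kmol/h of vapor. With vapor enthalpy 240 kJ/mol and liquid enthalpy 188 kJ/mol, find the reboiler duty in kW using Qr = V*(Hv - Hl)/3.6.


Qr = 569 * (240 - 188) / 3.6 = 569 * 52 / 3.6 = 8219

8219 kW


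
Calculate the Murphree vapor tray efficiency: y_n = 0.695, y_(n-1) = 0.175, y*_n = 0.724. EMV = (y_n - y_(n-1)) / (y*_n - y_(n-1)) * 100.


Murphree vapor efficiency: EMV = (y_n - y_(n-1)) / (y*_n - y_(n-1)) * 100
EMV = (0.695 - 0.175) / (0.724 - 0.175) * 100 = 0.52 / 0.549 * 100 = 94.72

94.72 %


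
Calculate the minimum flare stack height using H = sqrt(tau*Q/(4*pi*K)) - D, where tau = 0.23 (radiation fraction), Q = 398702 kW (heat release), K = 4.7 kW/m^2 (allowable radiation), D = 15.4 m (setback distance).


tau*Q/(4*pi*K) = 0.23 * 398702 / (4 * pi * 4.7) = 1552.63
sqrt(1552.63) = 39.4034
H = 39.4034 - 15.4 = 24.00

24.00 m


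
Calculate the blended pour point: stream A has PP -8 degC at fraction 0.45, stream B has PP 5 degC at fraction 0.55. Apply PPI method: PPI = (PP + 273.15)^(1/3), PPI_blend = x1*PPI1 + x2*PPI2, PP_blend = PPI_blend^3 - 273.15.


PPI_1 = (-8 + 273.15)^(1/3) = 6.42437
PPI_2 = (5 + 273.15)^(1/3) = 6.527693
PPI_blend = 0.45 * 6.42437 + 0.55 * 6.527693 = 6.481198
PP_blend = 6.481198^3 - 273.15 = 272.2487 - 273.15 = -0.9

-0.9 degC


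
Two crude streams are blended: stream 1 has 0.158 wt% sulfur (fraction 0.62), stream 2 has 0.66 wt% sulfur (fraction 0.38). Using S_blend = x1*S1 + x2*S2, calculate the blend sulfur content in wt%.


Linear sulfur blending: S_blend = x1*S1 + x2*S2
Contribution 1: 0.62 * 0.158 = 0.09796 wt%
Contribution 2: 0.38 * 0.66 = 0.2508 wt%
S_blend = 0.09796 + 0.2508 = 0.34876

0.34876 wt%


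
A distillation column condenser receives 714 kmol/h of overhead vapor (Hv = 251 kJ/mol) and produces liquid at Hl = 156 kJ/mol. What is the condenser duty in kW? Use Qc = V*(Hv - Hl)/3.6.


Qc = 714 * (251 - 156) / 3.6 = 714 * 95 / 3.6 = 18840

18840 kW


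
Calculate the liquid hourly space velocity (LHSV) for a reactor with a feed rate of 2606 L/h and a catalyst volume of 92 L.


LHSV = volumetric feed rate / catalyst volume
= 2606 L/h / 92 L
= 28.33 h^-1

28.33 h^-1


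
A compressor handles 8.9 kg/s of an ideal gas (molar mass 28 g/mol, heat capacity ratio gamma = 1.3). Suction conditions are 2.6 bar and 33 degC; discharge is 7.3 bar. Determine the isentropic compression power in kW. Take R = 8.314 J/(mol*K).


Isentropic work: W = m*(gamma/(gamma-1))*(R*T1/MW)*((P2/P1)^((gamma-1)/gamma) - 1)
T1 = 33 + 273.15 = 306.15 K
Pressure ratio = 7.3 / 2.6 = 2.80769
Exponent = (1.3 - 1)/1.3 = 0.230769
(P2/P1)^exp - 1 = 2.80769^0.230769 - 1 = 0.26901
W = 8.9 * 1.3 / 0.3 * 8.314 * 306.15 / 28 * 0.26901 = 943.1

943.1 kW
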